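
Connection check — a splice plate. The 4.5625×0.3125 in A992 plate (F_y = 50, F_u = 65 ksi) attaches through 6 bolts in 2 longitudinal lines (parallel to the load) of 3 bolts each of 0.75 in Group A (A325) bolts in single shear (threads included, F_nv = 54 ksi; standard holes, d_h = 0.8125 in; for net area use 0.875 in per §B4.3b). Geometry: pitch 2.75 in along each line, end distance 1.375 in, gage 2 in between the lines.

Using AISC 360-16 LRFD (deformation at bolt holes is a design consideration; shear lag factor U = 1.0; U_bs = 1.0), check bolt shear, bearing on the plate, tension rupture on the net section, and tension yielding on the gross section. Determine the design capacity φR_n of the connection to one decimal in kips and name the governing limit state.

42.8 kips (net-section rupture governs)

Bolt shear: A_b = π(0.75)²/4 = 0.44179 in². φR_n = 0.75 × 54 × 0.44179 × 6 × 1 = 107.4 kips.
Bearing (0.3125 in plate, F_u = 65 ksi): end bolts L_c = 1.375 − 0.8125/2 = 0.96875, R_n = min(1.2×0.96875×0.3125×65, 2.4×0.75×0.3125×65) = 23.613 kips/bolt; interior L_c = 2.75 − 0.8125 = 1.9375, R_n = 36.563 kips/bolt. φR_n = 0.75 × (2×23.613 + 4×36.563) = 145.1 kips.
Tension rupture (net): A_n = (4.5625 − 2×0.875)×0.3125 = 0.87891 in² (U = 1.0, A_e = A_n). φR_n = 0.75 × 65 × 0.87891 = 42.8 kips.
Tension yield (gross): A_g = 4.5625×0.3125 = 1.4258 in². φR_n = 0.90 × 50 × 1.4258 = 64.2 kips.
Governing: min(107.4, 145.1, 42.8, 64.2) = 42.8 kips → net-section rupture.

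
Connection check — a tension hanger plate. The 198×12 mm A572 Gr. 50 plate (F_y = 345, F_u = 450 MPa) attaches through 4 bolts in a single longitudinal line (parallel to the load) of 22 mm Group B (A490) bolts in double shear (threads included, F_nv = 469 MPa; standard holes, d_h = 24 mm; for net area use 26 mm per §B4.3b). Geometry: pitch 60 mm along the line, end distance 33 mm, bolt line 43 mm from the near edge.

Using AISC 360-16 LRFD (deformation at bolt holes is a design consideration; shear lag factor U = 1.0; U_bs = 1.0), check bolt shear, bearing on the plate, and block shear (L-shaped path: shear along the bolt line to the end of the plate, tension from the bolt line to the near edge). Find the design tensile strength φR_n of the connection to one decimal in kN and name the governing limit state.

418.0 kN (block shear governs)

Bolt shear: A_b = π(22)²/4 = 380.13 mm². φR_n = 0.75 × 469 × 380.13 × 4 × 2 = 1069.7 kN.
Bearing (12 mm plate, F_u = 450 MPa): end bolts L_c = 33 − 24/2 = 21, R_n = min(1.2×21×12×450, 2.4×22×12×450) = 136.08 kN/bolt; interior L_c = 60 − 24 = 36, R_n = 233.28 kN/bolt. φR_n = 0.75 × (1×136.08 + 3×233.28) = 626.9 kN.
Block shear: shear path 1×[33+3×60] = 1×213 mm, A_gv = 2556, A_nv = 1×(213 − 3.5×26)×12 = 1464 mm²; tension to near edge: (43 − 0.5×26)×12 = 360 mm². R_n = min(0.6×450×1464, 0.6×345×2556) + 1.0×450×360 = min(395.28, 529.09) + 162 = 557.28 kN. φR_n = 0.75 × 557.28 = 418.0 kN.
Governing: min(1069.7, 626.9, 418.0) = 418.0 kN → block shear.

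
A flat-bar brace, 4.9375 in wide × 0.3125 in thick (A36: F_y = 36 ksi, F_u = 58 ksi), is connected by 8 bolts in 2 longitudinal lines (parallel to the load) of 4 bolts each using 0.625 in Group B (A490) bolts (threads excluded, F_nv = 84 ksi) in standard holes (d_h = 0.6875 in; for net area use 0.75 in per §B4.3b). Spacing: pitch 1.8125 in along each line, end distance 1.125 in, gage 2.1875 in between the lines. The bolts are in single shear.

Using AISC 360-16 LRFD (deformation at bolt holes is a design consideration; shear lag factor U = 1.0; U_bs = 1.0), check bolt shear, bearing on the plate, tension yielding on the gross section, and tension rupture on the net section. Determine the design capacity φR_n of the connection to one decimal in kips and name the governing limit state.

46.7 kips (net-section rupture governs)

Bolt shear: A_b = π(0.625)²/4 = 0.3068 in². φR_n = 0.75 × 84 × 0.3068 × 8 × 1 = 154.6 kips.
Bearing (0.3125 in plate, F_u = 58 ksi): end bolts L_c = 1.125 − 0.6875/2 = 0.78125, R_n = min(1.2×0.78125×0.3125×58, 2.4×0.625×0.3125×58) = 16.992 kips/bolt; interior L_c = 1.8125 − 0.6875 = 1.125, R_n = 24.469 kips/bolt. φR_n = 0.75 × (2×16.992 + 6×24.469) = 135.6 kips.
Tension yield (gross): A_g = 4.9375×0.3125 = 1.543 in². φR_n = 0.90 × 36 × 1.543 = 50.0 kips.
Tension rupture (net): A_n = (4.9375 − 2×0.75)×0.3125 = 1.0742 in² (U = 1.0, A_e = A_n). φR_n = 0.75 × 58 × 1.0742 = 46.7 kips.
Governing: min(154.6, 135.6, 50.0, 46.7) = 46.7 kips → net-section rupture.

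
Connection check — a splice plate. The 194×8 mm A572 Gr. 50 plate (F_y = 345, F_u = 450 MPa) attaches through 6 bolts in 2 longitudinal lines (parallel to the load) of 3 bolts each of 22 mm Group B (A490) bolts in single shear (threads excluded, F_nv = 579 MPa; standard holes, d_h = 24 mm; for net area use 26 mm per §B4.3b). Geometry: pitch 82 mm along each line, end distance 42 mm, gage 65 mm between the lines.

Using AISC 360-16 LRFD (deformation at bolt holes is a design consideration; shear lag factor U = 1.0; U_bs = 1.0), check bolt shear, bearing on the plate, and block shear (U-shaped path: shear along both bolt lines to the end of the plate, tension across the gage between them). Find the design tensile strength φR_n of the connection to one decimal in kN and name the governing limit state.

Bolt shear: A_b = π(22)²/4 = 380.13 mm². φR_n = 0.75 × 579 × 380.13 × 6 × 1 = 990.4 kN.
Bearing (8 mm plate, F_u = 450 MPa): end bolts L_c = 42 − 24/2 = 30, R_n = min(1.2×30×8×450, 2.4×22×8×450) = 129.6 kN/bolt; interior L_c = 82 − 24 = 58, R_n = 190.08 kN/bolt. φR_n = 0.75 × (2×129.6 + 4×190.08) = 764.6 kN.
Block shear: shear path 2×[42+2×82] = 2×206 mm, A_gv = 3296, A_nv = 2×(206 − 2.5×26)×8 = 2256 mm²; tension across gage: (65 − 1×26)×8 = 312 mm². R_n = min(0.6×450×2256, 0.6×345×3296) + 1.0×450×312 = min(609.12, 682.27) + 140.4 = 749.52 kN. φR_n = 0.75 × 749.52 = 562.1 kN.
Governing: min(990.4, 764.6, 562.1) = 562.1 kN → block shear.

562.1 kN (block shear governs)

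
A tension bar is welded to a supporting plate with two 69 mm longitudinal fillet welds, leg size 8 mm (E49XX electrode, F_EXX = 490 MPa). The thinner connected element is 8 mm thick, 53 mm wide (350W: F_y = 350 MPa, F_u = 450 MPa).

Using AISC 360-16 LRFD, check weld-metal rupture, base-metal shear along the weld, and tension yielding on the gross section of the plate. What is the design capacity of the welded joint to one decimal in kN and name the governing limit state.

Weld metal: throat = 0.707×8 = 5.656 mm, L = 2×69 = 138 mm. φR_n = 0.75 × 0.6 × 490 × 5.656 × 138 = 172.1 kN.
Base metal shear (8 mm plate): yield φR_n = 1.0×0.6×350×8×138 = 231.8 kN; rupture φR_n = 0.75×0.6×450×8×138 = 223.6 kN; take 223.6 kN (rupture).
Tension yield (gross): A_g = 53×8 = 424 mm². φR_n = 0.90 × 350 × 424 = 133.6 kN.
Governing: min(172.1, 223.6, 133.6) = 133.6 kN → gross-section yield.

133.6 kN (gross-section yield governs)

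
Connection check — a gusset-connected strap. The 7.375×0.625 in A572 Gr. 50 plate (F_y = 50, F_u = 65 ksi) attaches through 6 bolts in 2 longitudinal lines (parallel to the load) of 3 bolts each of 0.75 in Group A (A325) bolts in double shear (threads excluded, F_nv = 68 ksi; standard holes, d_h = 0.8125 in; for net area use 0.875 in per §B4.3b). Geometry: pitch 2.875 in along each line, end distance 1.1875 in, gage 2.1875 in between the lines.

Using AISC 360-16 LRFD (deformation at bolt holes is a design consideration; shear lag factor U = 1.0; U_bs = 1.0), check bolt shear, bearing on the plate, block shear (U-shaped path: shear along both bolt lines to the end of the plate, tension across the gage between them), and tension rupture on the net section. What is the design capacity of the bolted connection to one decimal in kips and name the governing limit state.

171.4 kips (net-section rupture governs)

Bolt shear: A_b = π(0.75)²/4 = 0.44179 in². φR_n = 0.75 × 68 × 0.44179 × 6 × 2 = 270.4 kips.
Bearing (0.625 in plate, F_u = 65 ksi): end bolts L_c = 1.1875 − 0.8125/2 = 0.78125, R_n = min(1.2×0.78125×0.625×65, 2.4×0.75×0.625×65) = 38.086 kips/bolt; interior L_c = 2.875 − 0.8125 = 2.0625, R_n = 73.125 kips/bolt. φR_n = 0.75 × (2×38.086 + 4×73.125) = 276.5 kips.
Block shear: shear path 2×[1.1875+2×2.875] = 2×6.9375 in, A_gv = 8.6719, A_nv = 2×(6.9375 − 2.5×0.875)×0.625 = 5.9375 in²; tension across gage: (2.1875 − 1×0.875)×0.625 = 0.82031 in². R_n = min(0.6×65×5.9375, 0.6×50×8.6719) + 1.0×65×0.82031 = min(231.56, 260.16) + 53.32 = 284.88 kips. φR_n = 0.75 × 284.88 = 213.7 kips.
Tension rupture (net): A_n = (7.375 − 2×0.875)×0.625 = 3.5156 in² (U = 1.0, A_e = A_n). φR_n = 0.75 × 65 × 3.5156 = 171.4 kips.
Governing: min(270.4, 276.5, 213.7, 171.4) = 171.4 kips → net-section rupture.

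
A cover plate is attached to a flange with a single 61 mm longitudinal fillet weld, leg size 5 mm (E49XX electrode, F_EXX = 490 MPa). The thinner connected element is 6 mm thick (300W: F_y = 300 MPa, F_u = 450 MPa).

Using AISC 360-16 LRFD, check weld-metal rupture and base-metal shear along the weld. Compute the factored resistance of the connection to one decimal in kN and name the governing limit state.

47.5 kN (weld metal governs)

Weld metal: throat = 0.707×5 = 3.535 mm, L = 61 mm. φR_n = 0.75 × 0.6 × 490 × 3.535 × 61 = 47.5 kN.
Base metal shear (6 mm plate): yield φR_n = 1.0×0.6×300×6×61 = 65.9 kN; rupture φR_n = 0.75×0.6×450×6×61 = 74.1 kN; take 65.9 kN (yield).
Governing: min(47.5, 65.9) = 47.5 kN → weld metal.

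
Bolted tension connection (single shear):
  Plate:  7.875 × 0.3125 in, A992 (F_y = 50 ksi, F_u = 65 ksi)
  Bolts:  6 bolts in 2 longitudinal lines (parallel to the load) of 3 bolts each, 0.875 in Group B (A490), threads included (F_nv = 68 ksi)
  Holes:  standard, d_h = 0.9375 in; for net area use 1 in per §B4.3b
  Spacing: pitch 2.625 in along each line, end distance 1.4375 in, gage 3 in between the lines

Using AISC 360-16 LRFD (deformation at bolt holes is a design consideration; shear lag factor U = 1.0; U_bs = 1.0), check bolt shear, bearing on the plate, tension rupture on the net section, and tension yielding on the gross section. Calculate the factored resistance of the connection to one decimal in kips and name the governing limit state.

89.5 kips (net-section rupture governs)

Bolt shear: A_b = π(0.875)²/4 = 0.60132 in². φR_n = 0.75 × 68 × 0.60132 × 6 × 1 = 184.0 kips.
Bearing (0.3125 in plate, F_u = 65 ksi): end bolts L_c = 1.4375 − 0.9375/2 = 0.96875, R_n = min(1.2×0.96875×0.3125×65, 2.4×0.875×0.3125×65) = 23.613 kips/bolt; interior L_c = 2.625 − 0.9375 = 1.6875, R_n = 41.133 kips/bolt. φR_n = 0.75 × (2×23.613 + 4×41.133) = 158.8 kips.
Tension rupture (net): A_n = (7.875 − 2×1)×0.3125 = 1.8359 in² (U = 1.0, A_e = A_n). φR_n = 0.75 × 65 × 1.8359 = 89.5 kips.
Tension yield (gross): A_g = 7.875×0.3125 = 2.4609 in². φR_n = 0.90 × 50 × 2.4609 = 110.7 kips.
Governing: min(184.0, 158.8, 89.5, 110.7) = 89.5 kips → net-section rupture.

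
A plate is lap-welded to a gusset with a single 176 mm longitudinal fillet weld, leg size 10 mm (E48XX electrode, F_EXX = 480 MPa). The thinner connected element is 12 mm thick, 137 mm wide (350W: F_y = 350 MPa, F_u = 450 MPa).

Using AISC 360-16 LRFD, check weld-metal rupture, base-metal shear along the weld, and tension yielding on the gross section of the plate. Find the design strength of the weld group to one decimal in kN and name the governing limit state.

Weld metal: throat = 0.707×10 = 7.07 mm, L = 176 mm. φR_n = 0.75 × 0.6 × 480 × 7.07 × 176 = 268.8 kN.
Base metal shear (12 mm plate): yield φR_n = 1.0×0.6×350×12×176 = 443.5 kN; rupture φR_n = 0.75×0.6×450×12×176 = 427.7 kN; take 427.7 kN (rupture).
Tension yield (gross): A_g = 137×12 = 1644 mm². φR_n = 0.90 × 350 × 1644 = 517.9 kN.
Governing: min(268.8, 427.7, 517.9) = 268.8 kN → weld metal.

268.8 kN (weld metal governs)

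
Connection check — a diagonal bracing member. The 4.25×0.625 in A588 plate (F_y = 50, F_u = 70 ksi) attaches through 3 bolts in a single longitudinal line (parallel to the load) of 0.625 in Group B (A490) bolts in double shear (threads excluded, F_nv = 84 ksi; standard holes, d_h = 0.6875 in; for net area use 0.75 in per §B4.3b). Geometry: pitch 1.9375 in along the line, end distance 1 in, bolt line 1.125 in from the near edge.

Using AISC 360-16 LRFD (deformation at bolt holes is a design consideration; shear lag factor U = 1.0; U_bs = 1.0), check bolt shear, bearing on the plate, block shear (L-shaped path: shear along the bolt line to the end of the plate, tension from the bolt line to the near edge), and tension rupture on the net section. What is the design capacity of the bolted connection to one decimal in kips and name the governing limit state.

Bolt shear: A_b = π(0.625)²/4 = 0.3068 in². φR_n = 0.75 × 84 × 0.3068 × 3 × 2 = 116.0 kips.
Bearing (0.625 in plate, F_u = 70 ksi): end bolts L_c = 1 − 0.6875/2 = 0.65625, R_n = min(1.2×0.65625×0.625×70, 2.4×0.625×0.625×70) = 34.453 kips/bolt; interior L_c = 1.9375 − 0.6875 = 1.25, R_n = 65.625 kips/bolt. φR_n = 0.75 × (1×34.453 + 2×65.625) = 124.3 kips.
Block shear: shear path 1×[1+2×1.9375] = 1×4.875 in, A_gv = 3.0469, A_nv = 1×(4.875 − 2.5×0.75)×0.625 = 1.875 in²; tension to near edge: (1.125 − 0.5×0.75)×0.625 = 0.46875 in². R_n = min(0.6×70×1.875, 0.6×50×3.0469) + 1.0×70×0.46875 = min(78.75, 91.407) + 32.813 = 111.56 kips. φR_n = 0.75 × 111.56 = 83.7 kips.
Tension rupture (net): A_n = (4.25 − 1×0.75)×0.625 = 2.1875 in² (U = 1.0, A_e = A_n). φR_n = 0.75 × 70 × 2.1875 = 114.8 kips.
Governing: min(116.0, 124.3, 83.7, 114.8) = 83.7 kips → block shear.

83.7 kips (block shear governs)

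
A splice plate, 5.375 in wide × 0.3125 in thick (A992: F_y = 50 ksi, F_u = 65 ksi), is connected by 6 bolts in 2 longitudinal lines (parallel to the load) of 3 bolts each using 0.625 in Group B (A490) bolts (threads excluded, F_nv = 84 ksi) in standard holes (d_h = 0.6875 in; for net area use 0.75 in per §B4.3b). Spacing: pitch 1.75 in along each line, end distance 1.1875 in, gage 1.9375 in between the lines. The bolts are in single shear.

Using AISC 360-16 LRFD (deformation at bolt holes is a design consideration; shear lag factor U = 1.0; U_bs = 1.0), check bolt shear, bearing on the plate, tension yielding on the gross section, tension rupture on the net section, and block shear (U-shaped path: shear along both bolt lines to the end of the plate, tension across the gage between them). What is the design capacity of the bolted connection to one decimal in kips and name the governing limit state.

59.0 kips (net-section rupture governs)

Bolt shear: A_b = π(0.625)²/4 = 0.3068 in². φR_n = 0.75 × 84 × 0.3068 × 6 × 1 = 116.0 kips.
Bearing (0.3125 in plate, F_u = 65 ksi): end bolts L_c = 1.1875 − 0.6875/2 = 0.84375, R_n = min(1.2×0.84375×0.3125×65, 2.4×0.625×0.3125×65) = 20.566 kips/bolt; interior L_c = 1.75 − 0.6875 = 1.0625, R_n = 25.898 kips/bolt. φR_n = 0.75 × (2×20.566 + 4×25.898) = 108.5 kips.
Tension yield (gross): A_g = 5.375×0.3125 = 1.6797 in². φR_n = 0.90 × 50 × 1.6797 = 75.6 kips.
Tension rupture (net): A_n = (5.375 − 2×0.75)×0.3125 = 1.2109 in² (U = 1.0, A_e = A_n). φR_n = 0.75 × 65 × 1.2109 = 59.0 kips.
Block shear: shear path 2×[1.1875+2×1.75] = 2×4.6875 in, A_gv = 2.9297, A_nv = 2×(4.6875 − 2.5×0.75)×0.3125 = 1.7578 in²; tension across gage: (1.9375 − 1×0.75)×0.3125 = 0.37109 in². R_n = min(0.6×65×1.7578, 0.6×50×2.9297) + 1.0×65×0.37109 = min(68.554, 87.891) + 24.121 = 92.675 kips. φR_n = 0.75 × 92.675 = 69.5 kips.
Governing: min(116.0, 108.5, 75.6, 59.0, 69.5) = 59.0 kips → net-section rupture.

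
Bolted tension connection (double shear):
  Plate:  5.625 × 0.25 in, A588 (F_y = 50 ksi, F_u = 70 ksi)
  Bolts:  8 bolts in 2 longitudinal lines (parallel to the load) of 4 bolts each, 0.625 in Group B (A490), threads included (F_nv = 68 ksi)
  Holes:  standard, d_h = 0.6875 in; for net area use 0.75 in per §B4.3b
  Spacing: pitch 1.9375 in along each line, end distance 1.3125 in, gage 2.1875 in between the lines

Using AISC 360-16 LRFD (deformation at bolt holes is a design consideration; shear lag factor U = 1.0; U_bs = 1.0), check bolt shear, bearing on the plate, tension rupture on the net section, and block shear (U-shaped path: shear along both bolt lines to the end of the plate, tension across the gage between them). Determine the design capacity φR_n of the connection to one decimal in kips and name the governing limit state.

Bolt shear: A_b = π(0.625)²/4 = 0.3068 in². φR_n = 0.75 × 68 × 0.3068 × 8 × 2 = 250.3 kips.
Bearing (0.25 in plate, F_u = 70 ksi): end bolts L_c = 1.3125 − 0.6875/2 = 0.96875, R_n = min(1.2×0.96875×0.25×70, 2.4×0.625×0.25×70) = 20.344 kips/bolt; interior L_c = 1.9375 − 0.6875 = 1.25, R_n = 26.25 kips/bolt. φR_n = 0.75 × (2×20.344 + 6×26.25) = 148.6 kips.
Tension rupture (net): A_n = (5.625 − 2×0.75)×0.25 = 1.0313 in² (U = 1.0, A_e = A_n). φR_n = 0.75 × 70 × 1.0313 = 54.1 kips.
Block shear: shear path 2×[1.3125+3×1.9375] = 2×7.125 in, A_gv = 3.5625, A_nv = 2×(7.125 − 3.5×0.75)×0.25 = 2.25 in²; tension across gage: (2.1875 − 1×0.75)×0.25 = 0.35938 in². R_n = min(0.6×70×2.25, 0.6×50×3.5625) + 1.0×70×0.35938 = min(94.5, 106.88) + 25.157 = 119.66 kips. φR_n = 0.75 × 119.66 = 89.7 kips.
Governing: min(250.3, 148.6, 54.1, 89.7) = 54.1 kips → net-section rupture.

54.1 kips (net-section rupture governs)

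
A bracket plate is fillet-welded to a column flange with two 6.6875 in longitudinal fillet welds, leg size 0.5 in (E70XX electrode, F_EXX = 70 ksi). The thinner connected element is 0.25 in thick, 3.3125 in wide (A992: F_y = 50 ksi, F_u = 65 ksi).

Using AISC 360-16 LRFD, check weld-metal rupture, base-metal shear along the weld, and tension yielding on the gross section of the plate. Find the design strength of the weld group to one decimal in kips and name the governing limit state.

Weld metal: throat = 0.707×0.5 = 0.3535 in, L = 2×6.6875 = 13.375 in. φR_n = 0.75 × 0.6 × 70 × 0.3535 × 13.375 = 148.9 kips.
Base metal shear (0.25 in plate): yield φR_n = 1.0×0.6×50×0.25×13.375 = 100.3 kips; rupture φR_n = 0.75×0.6×65×0.25×13.375 = 97.8 kips; take 97.8 kips (rupture).
Tension yield (gross): A_g = 3.3125×0.25 = 0.82813 in². φR_n = 0.90 × 50 × 0.82813 = 37.3 kips.
Governing: min(148.9, 97.8, 37.3) = 37.3 kips → gross-section yield.

37.3 kips (gross-section yield governs)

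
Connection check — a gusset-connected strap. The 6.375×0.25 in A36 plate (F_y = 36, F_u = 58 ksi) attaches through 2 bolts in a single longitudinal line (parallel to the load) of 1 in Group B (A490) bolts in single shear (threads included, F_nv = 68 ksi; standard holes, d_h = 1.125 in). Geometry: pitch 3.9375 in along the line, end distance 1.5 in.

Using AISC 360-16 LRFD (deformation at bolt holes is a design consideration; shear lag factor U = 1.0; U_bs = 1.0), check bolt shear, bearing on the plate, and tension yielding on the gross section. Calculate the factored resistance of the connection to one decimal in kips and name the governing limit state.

Bolt shear: A_b = π(1)²/4 = 0.7854 in². φR_n = 0.75 × 68 × 0.7854 × 2 × 1 = 80.1 kips.
Bearing (0.25 in plate, F_u = 58 ksi): end bolts L_c = 1.5 − 1.125/2 = 0.9375, R_n = min(1.2×0.9375×0.25×58, 2.4×1×0.25×58) = 16.313 kips/bolt; interior L_c = 3.9375 − 1.125 = 2.8125, R_n = 34.8 kips/bolt. φR_n = 0.75 × (1×16.313 + 1×34.8) = 38.3 kips.
Tension yield (gross): A_g = 6.375×0.25 = 1.5938 in². φR_n = 0.90 × 36 × 1.5938 = 51.6 kips.
Governing: min(80.1, 38.3, 51.6) = 38.3 kips → bearing.

38.3 kips (bearing governs)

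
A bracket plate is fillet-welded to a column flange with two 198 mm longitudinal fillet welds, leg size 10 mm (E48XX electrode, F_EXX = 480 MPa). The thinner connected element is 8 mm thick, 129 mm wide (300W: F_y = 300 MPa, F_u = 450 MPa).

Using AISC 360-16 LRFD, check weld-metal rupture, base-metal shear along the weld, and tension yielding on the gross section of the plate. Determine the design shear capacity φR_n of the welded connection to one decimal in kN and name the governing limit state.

Weld metal: throat = 0.707×10 = 7.07 mm, L = 2×198 = 396 mm. φR_n = 0.75 × 0.6 × 480 × 7.07 × 396 = 604.7 kN.
Base metal shear (8 mm plate): yield φR_n = 1.0×0.6×300×8×396 = 570.2 kN; rupture φR_n = 0.75×0.6×450×8×396 = 641.5 kN; take 570.2 kN (yield).
Tension yield (gross): A_g = 129×8 = 1032 mm². φR_n = 0.90 × 300 × 1032 = 278.6 kN.
Governing: min(604.7, 570.2, 278.6) = 278.6 kN → gross-section yield.

278.6 kN (gross-section yield governs)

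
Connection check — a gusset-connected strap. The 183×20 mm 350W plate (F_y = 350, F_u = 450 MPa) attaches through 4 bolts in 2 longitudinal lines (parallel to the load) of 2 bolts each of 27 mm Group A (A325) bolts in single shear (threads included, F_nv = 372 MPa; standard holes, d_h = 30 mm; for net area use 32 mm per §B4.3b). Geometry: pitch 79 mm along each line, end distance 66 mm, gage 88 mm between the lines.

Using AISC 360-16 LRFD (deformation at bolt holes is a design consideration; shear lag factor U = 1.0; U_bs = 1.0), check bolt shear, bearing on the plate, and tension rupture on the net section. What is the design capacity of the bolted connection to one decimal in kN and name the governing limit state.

639.0 kN (bolt shear governs)

Bolt shear: A_b = π(27)²/4 = 572.56 mm². φR_n = 0.75 × 372 × 572.56 × 4 × 1 = 639.0 kN.
Bearing (20 mm plate, F_u = 450 MPa): end bolts L_c = 66 − 30/2 = 51, R_n = min(1.2×51×20×450, 2.4×27×20×450) = 550.8 kN/bolt; interior L_c = 79 − 30 = 49, R_n = 529.2 kN/bolt. φR_n = 0.75 × (2×550.8 + 2×529.2) = 1620.0 kN.
Tension rupture (net): A_n = (183 − 2×32)×20 = 2380 mm² (U = 1.0, A_e = A_n). φR_n = 0.75 × 450 × 2380 = 803.3 kN.
Governing: min(639.0, 1620.0, 803.3) = 639.0 kN → bolt shear.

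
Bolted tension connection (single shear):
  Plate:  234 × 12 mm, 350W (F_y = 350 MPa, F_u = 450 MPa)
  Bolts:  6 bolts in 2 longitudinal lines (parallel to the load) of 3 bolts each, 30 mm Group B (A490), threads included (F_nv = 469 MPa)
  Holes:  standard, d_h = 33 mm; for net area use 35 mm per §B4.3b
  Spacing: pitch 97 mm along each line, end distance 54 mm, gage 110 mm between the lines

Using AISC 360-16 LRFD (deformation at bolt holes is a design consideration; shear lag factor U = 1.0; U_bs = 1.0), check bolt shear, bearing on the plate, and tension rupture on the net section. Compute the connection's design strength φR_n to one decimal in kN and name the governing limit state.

664.2 kN (net-section rupture governs)

Bolt shear: A_b = π(30)²/4 = 706.86 mm². φR_n = 0.75 × 469 × 706.86 × 6 × 1 = 1491.8 kN.
Bearing (12 mm plate, F_u = 450 MPa): end bolts L_c = 54 − 33/2 = 37.5, R_n = min(1.2×37.5×12×450, 2.4×30×12×450) = 243 kN/bolt; interior L_c = 97 − 33 = 64, R_n = 388.8 kN/bolt. φR_n = 0.75 × (2×243 + 4×388.8) = 1530.9 kN.
Tension rupture (net): A_n = (234 − 2×35)×12 = 1968 mm² (U = 1.0, A_e = A_n). φR_n = 0.75 × 450 × 1968 = 664.2 kN.
Governing: min(1491.8, 1530.9, 664.2) = 664.2 kN → net-section rupture.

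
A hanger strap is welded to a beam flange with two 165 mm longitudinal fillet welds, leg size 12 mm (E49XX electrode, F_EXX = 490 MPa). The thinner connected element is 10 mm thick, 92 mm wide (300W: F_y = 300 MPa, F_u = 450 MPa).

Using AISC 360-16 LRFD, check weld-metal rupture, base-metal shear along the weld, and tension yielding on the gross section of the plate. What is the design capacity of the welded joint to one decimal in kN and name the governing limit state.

Weld metal: throat = 0.707×12 = 8.484 mm, L = 2×165 = 330 mm. φR_n = 0.75 × 0.6 × 490 × 8.484 × 330 = 617.3 kN.
Base metal shear (10 mm plate): yield φR_n = 1.0×0.6×300×10×330 = 594.0 kN; rupture φR_n = 0.75×0.6×450×10×330 = 668.3 kN; take 594.0 kN (yield).
Tension yield (gross): A_g = 92×10 = 920 mm². φR_n = 0.90 × 300 × 920 = 248.4 kN.
Governing: min(617.3, 594.0, 248.4) = 248.4 kN → gross-section yield.

248.4 kN (gross-section yield governs)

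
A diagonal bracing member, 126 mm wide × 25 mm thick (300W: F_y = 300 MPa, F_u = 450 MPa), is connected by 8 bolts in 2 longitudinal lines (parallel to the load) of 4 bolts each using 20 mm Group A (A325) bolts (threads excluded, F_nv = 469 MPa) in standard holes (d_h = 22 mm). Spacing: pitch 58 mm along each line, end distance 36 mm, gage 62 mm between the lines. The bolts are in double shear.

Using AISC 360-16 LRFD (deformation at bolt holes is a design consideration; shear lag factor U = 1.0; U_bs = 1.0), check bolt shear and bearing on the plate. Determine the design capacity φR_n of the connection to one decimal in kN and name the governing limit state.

1768.1 kN (bolt shear governs)

Bolt shear: A_b = π(20)²/4 = 314.16 mm². φR_n = 0.75 × 469 × 314.16 × 8 × 2 = 1768.1 kN.
Bearing (25 mm plate, F_u = 450 MPa): end bolts L_c = 36 − 22/2 = 25, R_n = min(1.2×25×25×450, 2.4×20×25×450) = 337.5 kN/bolt; interior L_c = 58 − 22 = 36, R_n = 486 kN/bolt. φR_n = 0.75 × (2×337.5 + 6×486) = 2693.3 kN.
Governing: min(1768.1, 2693.3) = 1768.1 kN → bolt shear.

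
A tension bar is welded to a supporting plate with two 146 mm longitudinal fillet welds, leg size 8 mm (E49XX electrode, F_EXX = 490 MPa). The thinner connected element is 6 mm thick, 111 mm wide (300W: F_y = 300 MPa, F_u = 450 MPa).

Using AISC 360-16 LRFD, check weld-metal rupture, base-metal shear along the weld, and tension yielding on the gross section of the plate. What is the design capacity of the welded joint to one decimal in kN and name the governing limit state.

179.8 kN (gross-section yield governs)

Weld metal: throat = 0.707×8 = 5.656 mm, L = 2×146 = 292 mm. φR_n = 0.75 × 0.6 × 490 × 5.656 × 292 = 364.2 kN.
Base metal shear (6 mm plate): yield φR_n = 1.0×0.6×300×6×292 = 315.4 kN; rupture φR_n = 0.75×0.6×450×6×292 = 354.8 kN; take 315.4 kN (yield).
Tension yield (gross): A_g = 111×6 = 666 mm². φR_n = 0.90 × 300 × 666 = 179.8 kN.
Governing: min(364.2, 315.4, 179.8) = 179.8 kN → gross-section yield.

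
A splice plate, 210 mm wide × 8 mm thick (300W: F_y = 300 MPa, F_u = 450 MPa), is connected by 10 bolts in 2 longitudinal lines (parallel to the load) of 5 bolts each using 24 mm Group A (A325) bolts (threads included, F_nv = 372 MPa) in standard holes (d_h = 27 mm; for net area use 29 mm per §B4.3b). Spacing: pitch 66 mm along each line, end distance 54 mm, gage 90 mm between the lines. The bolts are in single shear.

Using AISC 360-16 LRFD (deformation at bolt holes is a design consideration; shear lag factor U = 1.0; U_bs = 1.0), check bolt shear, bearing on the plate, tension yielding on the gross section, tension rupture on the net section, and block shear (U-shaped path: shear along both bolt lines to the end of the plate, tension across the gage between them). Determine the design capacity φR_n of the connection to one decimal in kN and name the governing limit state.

Bolt shear: A_b = π(24)²/4 = 452.39 mm². φR_n = 0.75 × 372 × 452.39 × 10 × 1 = 1262.2 kN.
Bearing (8 mm plate, F_u = 450 MPa): end bolts L_c = 54 − 27/2 = 40.5, R_n = min(1.2×40.5×8×450, 2.4×24×8×450) = 174.96 kN/bolt; interior L_c = 66 − 27 = 39, R_n = 168.48 kN/bolt. φR_n = 0.75 × (2×174.96 + 8×168.48) = 1273.3 kN.
Tension yield (gross): A_g = 210×8 = 1680 mm². φR_n = 0.90 × 300 × 1680 = 453.6 kN.
Tension rupture (net): A_n = (210 − 2×29)×8 = 1216 mm² (U = 1.0, A_e = A_n). φR_n = 0.75 × 450 × 1216 = 410.4 kN.
Block shear: shear path 2×[54+4×66] = 2×318 mm, A_gv = 5088, A_nv = 2×(318 − 4.5×29)×8 = 3000 mm²; tension across gage: (90 − 1×29)×8 = 488 mm². R_n = min(0.6×450×3000, 0.6×300×5088) + 1.0×450×488 = min(810, 915.84) + 219.6 = 1029.6 kN. φR_n = 0.75 × 1029.6 = 772.2 kN.
Governing: min(1262.2, 1273.3, 453.6, 410.4, 772.2) = 410.4 kN → net-section rupture.

410.4 kN (net-section rupture governs)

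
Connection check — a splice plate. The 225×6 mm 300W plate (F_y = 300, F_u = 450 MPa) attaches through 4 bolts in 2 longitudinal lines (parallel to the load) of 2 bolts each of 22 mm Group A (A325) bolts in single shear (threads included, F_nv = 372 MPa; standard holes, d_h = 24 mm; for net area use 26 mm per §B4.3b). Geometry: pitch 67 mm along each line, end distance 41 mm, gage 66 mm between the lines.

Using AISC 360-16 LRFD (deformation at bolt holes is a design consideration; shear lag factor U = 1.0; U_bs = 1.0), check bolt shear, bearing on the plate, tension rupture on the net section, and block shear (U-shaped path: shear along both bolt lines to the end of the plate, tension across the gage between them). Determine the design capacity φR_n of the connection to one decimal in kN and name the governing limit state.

Bolt shear: A_b = π(22)²/4 = 380.13 mm². φR_n = 0.75 × 372 × 380.13 × 4 × 1 = 424.2 kN.
Bearing (6 mm plate, F_u = 450 MPa): end bolts L_c = 41 − 24/2 = 29, R_n = min(1.2×29×6×450, 2.4×22×6×450) = 93.96 kN/bolt; interior L_c = 67 − 24 = 43, R_n = 139.32 kN/bolt. φR_n = 0.75 × (2×93.96 + 2×139.32) = 349.9 kN.
Tension rupture (net): A_n = (225 − 2×26)×6 = 1038 mm² (U = 1.0, A_e = A_n). φR_n = 0.75 × 450 × 1038 = 350.3 kN.
Block shear: shear path 2×[41+1×67] = 2×108 mm, A_gv = 1296, A_nv = 2×(108 − 1.5×26)×6 = 828 mm²; tension across gage: (66 − 1×26)×6 = 240 mm². R_n = min(0.6×450×828, 0.6×300×1296) + 1.0×450×240 = min(223.56, 233.28) + 108 = 331.56 kN. φR_n = 0.75 × 331.56 = 248.7 kN.
Governing: min(424.2, 349.9, 350.3, 248.7) = 248.7 kN → block shear.

248.7 kN (block shear governs)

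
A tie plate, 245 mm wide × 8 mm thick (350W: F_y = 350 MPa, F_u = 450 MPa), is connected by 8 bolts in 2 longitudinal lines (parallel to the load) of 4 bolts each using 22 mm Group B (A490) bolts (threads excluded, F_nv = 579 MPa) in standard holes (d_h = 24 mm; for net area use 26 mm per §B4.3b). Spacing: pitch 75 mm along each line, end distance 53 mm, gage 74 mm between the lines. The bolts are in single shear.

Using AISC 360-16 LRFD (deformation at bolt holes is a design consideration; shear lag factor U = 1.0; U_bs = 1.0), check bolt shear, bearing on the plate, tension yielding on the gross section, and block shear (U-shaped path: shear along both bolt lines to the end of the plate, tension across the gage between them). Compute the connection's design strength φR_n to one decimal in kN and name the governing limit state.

617.4 kN (gross-section yield governs)

Bolt shear: A_b = π(22)²/4 = 380.13 mm². φR_n = 0.75 × 579 × 380.13 × 8 × 1 = 1320.6 kN.
Bearing (8 mm plate, F_u = 450 MPa): end bolts L_c = 53 − 24/2 = 41, R_n = min(1.2×41×8×450, 2.4×22×8×450) = 177.12 kN/bolt; interior L_c = 75 − 24 = 51, R_n = 190.08 kN/bolt. φR_n = 0.75 × (2×177.12 + 6×190.08) = 1121.0 kN.
Tension yield (gross): A_g = 245×8 = 1960 mm². φR_n = 0.90 × 350 × 1960 = 617.4 kN.
Block shear: shear path 2×[53+3×75] = 2×278 mm, A_gv = 4448, A_nv = 2×(278 − 3.5×26)×8 = 2992 mm²; tension across gage: (74 − 1×26)×8 = 384 mm². R_n = min(0.6×450×2992, 0.6×350×4448) + 1.0×450×384 = min(807.84, 934.08) + 172.8 = 980.64 kN. φR_n = 0.75 × 980.64 = 735.5 kN.
Governing: min(1320.6, 1121.0, 617.4, 735.5) = 617.4 kN → gross-section yield.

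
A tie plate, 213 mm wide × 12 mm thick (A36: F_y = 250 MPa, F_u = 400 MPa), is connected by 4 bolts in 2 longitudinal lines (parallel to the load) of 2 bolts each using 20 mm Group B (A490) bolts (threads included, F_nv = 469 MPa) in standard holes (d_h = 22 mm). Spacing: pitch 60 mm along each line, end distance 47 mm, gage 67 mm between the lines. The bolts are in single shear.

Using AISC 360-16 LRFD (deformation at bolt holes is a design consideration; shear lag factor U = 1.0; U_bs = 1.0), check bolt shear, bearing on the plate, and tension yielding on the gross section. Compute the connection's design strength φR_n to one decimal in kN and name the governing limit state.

442.0 kN (bolt shear governs)

Bolt shear: A_b = π(20)²/4 = 314.16 mm². φR_n = 0.75 × 469 × 314.16 × 4 × 1 = 442.0 kN.
Bearing (12 mm plate, F_u = 400 MPa): end bolts L_c = 47 − 22/2 = 36, R_n = min(1.2×36×12×400, 2.4×20×12×400) = 207.36 kN/bolt; interior L_c = 60 − 22 = 38, R_n = 218.88 kN/bolt. φR_n = 0.75 × (2×207.36 + 2×218.88) = 639.4 kN.
Tension yield (gross): A_g = 213×12 = 2556 mm². φR_n = 0.90 × 250 × 2556 = 575.1 kN.
Governing: min(442.0, 639.4, 575.1) = 442.0 kN → bolt shear.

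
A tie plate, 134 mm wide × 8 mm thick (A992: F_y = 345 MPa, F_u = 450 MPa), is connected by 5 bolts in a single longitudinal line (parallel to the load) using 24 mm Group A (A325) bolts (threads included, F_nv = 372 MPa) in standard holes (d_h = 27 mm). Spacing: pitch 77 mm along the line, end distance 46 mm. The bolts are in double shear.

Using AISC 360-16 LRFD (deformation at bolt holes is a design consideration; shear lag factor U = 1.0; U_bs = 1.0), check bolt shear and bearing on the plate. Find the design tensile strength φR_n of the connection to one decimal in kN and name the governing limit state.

Bolt shear: A_b = π(24)²/4 = 452.39 mm². φR_n = 0.75 × 372 × 452.39 × 5 × 2 = 1262.2 kN.
Bearing (8 mm plate, F_u = 450 MPa): end bolts L_c = 46 − 27/2 = 32.5, R_n = min(1.2×32.5×8×450, 2.4×24×8×450) = 140.4 kN/bolt; interior L_c = 77 − 27 = 50, R_n = 207.36 kN/bolt. φR_n = 0.75 × (1×140.4 + 4×207.36) = 727.4 kN.
Governing: min(1262.2, 727.4) = 727.4 kN → bearing.

727.4 kN (bearing governs)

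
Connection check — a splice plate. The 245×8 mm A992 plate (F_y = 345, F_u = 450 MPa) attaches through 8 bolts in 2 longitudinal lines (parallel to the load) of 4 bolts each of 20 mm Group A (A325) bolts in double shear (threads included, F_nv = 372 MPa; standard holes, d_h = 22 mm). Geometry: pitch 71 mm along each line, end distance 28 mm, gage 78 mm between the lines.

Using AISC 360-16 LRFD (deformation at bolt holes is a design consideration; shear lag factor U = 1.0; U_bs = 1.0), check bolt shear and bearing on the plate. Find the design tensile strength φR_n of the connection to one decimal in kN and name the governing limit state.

Bolt shear: A_b = π(20)²/4 = 314.16 mm². φR_n = 0.75 × 372 × 314.16 × 8 × 2 = 1402.4 kN.
Bearing (8 mm plate, F_u = 450 MPa): end bolts L_c = 28 − 22/2 = 17, R_n = min(1.2×17×8×450, 2.4×20×8×450) = 73.44 kN/bolt; interior L_c = 71 − 22 = 49, R_n = 172.8 kN/bolt. φR_n = 0.75 × (2×73.44 + 6×172.8) = 887.8 kN.
Governing: min(1402.4, 887.8) = 887.8 kN → bearing.

887.8 kN (bearing governs)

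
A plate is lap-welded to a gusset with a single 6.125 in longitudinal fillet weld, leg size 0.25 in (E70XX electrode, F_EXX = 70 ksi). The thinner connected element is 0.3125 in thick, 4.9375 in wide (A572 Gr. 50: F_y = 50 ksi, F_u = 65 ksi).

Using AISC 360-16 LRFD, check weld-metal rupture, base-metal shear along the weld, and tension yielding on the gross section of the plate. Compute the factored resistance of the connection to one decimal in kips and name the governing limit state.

34.1 kips (weld metal governs)

Weld metal: throat = 0.707×0.25 = 0.17675 in, L = 6.125 in. φR_n = 0.75 × 0.6 × 70 × 0.17675 × 6.125 = 34.1 kips.
Base metal shear (0.3125 in plate): yield φR_n = 1.0×0.6×50×0.3125×6.125 = 57.4 kips; rupture φR_n = 0.75×0.6×65×0.3125×6.125 = 56.0 kips; take 56.0 kips (rupture).
Tension yield (gross): A_g = 4.9375×0.3125 = 1.543 in². φR_n = 0.90 × 50 × 1.543 = 69.4 kips.
Governing: min(34.1, 56.0, 69.4) = 34.1 kips → weld metal.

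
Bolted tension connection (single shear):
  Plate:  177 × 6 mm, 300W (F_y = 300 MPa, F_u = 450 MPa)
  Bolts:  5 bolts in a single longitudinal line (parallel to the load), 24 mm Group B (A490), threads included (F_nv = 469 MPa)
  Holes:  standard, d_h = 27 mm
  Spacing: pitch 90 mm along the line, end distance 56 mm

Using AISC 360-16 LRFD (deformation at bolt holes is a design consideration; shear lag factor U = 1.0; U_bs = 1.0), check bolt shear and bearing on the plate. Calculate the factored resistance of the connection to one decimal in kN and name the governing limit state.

Bolt shear: A_b = π(24)²/4 = 452.39 mm². φR_n = 0.75 × 469 × 452.39 × 5 × 1 = 795.6 kN.
Bearing (6 mm plate, F_u = 450 MPa): end bolts L_c = 56 − 27/2 = 42.5, R_n = min(1.2×42.5×6×450, 2.4×24×6×450) = 137.7 kN/bolt; interior L_c = 90 − 27 = 63, R_n = 155.52 kN/bolt. φR_n = 0.75 × (1×137.7 + 4×155.52) = 569.8 kN.
Governing: min(795.6, 569.8) = 569.8 kN → bearing.

569.8 kN (bearing governs)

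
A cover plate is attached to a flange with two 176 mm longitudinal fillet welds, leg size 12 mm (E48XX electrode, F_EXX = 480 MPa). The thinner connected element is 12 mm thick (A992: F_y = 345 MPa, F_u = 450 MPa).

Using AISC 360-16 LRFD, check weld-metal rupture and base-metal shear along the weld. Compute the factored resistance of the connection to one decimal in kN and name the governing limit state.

645.1 kN (weld metal governs)

Weld metal: throat = 0.707×12 = 8.484 mm, L = 2×176 = 352 mm. φR_n = 0.75 × 0.6 × 480 × 8.484 × 352 = 645.1 kN.
Base metal shear (12 mm plate): yield φR_n = 1.0×0.6×345×12×352 = 874.4 kN; rupture φR_n = 0.75×0.6×450×12×352 = 855.4 kN; take 855.4 kN (rupture).
Governing: min(645.1, 855.4) = 645.1 kN → weld metal.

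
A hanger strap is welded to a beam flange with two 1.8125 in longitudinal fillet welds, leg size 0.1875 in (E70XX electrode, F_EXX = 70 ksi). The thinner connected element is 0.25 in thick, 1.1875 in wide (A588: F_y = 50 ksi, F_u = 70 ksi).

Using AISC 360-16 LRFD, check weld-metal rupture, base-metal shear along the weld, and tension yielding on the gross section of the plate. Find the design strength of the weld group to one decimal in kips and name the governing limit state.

Weld metal: throat = 0.707×0.1875 = 0.13256 in, L = 2×1.8125 = 3.625 in. φR_n = 0.75 × 0.6 × 70 × 0.13256 × 3.625 = 15.1 kips.
Base metal shear (0.25 in plate): yield φR_n = 1.0×0.6×50×0.25×3.625 = 27.2 kips; rupture φR_n = 0.75×0.6×70×0.25×3.625 = 28.5 kips; take 27.2 kips (yield).
Tension yield (gross): A_g = 1.1875×0.25 = 0.29688 in². φR_n = 0.90 × 50 × 0.29688 = 13.4 kips.
Governing: min(15.1, 27.2, 13.4) = 13.4 kips → gross-section yield.

13.4 kips (gross-section yield governs)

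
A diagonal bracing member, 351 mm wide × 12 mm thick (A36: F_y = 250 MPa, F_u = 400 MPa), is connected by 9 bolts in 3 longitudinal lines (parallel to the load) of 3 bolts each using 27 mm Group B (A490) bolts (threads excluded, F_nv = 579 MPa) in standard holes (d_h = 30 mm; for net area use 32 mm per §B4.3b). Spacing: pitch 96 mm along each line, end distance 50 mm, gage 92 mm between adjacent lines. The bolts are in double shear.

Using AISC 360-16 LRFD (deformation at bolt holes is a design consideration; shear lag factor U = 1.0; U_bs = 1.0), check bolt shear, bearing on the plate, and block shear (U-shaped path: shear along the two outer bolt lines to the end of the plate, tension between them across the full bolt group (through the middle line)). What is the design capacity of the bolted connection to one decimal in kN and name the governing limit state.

1085.4 kN (block shear governs)

Bolt shear: A_b = π(27)²/4 = 572.56 mm². φR_n = 0.75 × 579 × 572.56 × 9 × 2 = 4475.4 kN.
Bearing (12 mm plate, F_u = 400 MPa): end bolts L_c = 50 − 30/2 = 35, R_n = min(1.2×35×12×400, 2.4×27×12×400) = 201.6 kN/bolt; interior L_c = 96 − 30 = 66, R_n = 311.04 kN/bolt. φR_n = 0.75 × (3×201.6 + 6×311.04) = 1853.3 kN.
Block shear: shear path 2×[50+2×96] = 2×242 mm, A_gv = 5808, A_nv = 2×(242 − 2.5×32)×12 = 3888 mm²; tension across gage: (184 − 2×32)×12 = 1440 mm². R_n = min(0.6×400×3888, 0.6×250×5808) + 1.0×400×1440 = min(933.12, 871.2) + 576 = 1447.2 kN. φR_n = 0.75 × 1447.2 = 1085.4 kN.
Governing: min(4475.4, 1853.3, 1085.4) = 1085.4 kN → block shear.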